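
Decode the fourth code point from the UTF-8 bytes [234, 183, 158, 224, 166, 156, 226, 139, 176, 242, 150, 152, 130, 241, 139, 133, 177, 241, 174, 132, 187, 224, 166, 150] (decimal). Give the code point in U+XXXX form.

Offset 0: leading byte 0xEA = 11101010 → 3-byte char #1 = EA B7 9E.
Offset 3: leading byte 0xE0 = 11100000 → 3-byte char #2 = E0 A6 9C.
Offset 6: leading byte 0xE2 = 11100010 → 3-byte char #3 = E2 8B B0.
Offset 9: leading byte 0xF2 = 11110010 → 4-byte char #4 = F2 96 98 82.
Leading byte 0xF2 = 11110010 matches 11110xxx → 4-byte sequence.
Byte 1: 0xF2 = 11110010, payload 010 (3 bits).
Byte 2: 0x96 = 10010110 (10xxxxxx ✓), payload 010110.
Byte 3: 0x98 = 10011000 (10xxxxxx ✓), payload 011000.
Byte 4: 0x82 = 10000010 (10xxxxxx ✓), payload 000010.
Concatenate: 010010110011000000010 = 0x96602 (21 bits → U+96602).

U+96602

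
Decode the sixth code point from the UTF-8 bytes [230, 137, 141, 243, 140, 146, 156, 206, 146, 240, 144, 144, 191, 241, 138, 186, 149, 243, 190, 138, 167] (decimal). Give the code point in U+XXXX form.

U+FE2A7

Offset 0: leading byte 0xE6 = 11100110 → 3-byte char #1 = E6 89 8D.
Offset 3: leading byte 0xF3 = 11110011 → 4-byte char #2 = F3 8C 92 9C.
Offset 7: leading byte 0xCE = 11001110 → 2-byte char #3 = CE 92.
Offset 9: leading byte 0xF0 = 11110000 → 4-byte char #4 = F0 90 90 BF.
Offset 13: leading byte 0xF1 = 11110001 → 4-byte char #5 = F1 8A BA 95.
Offset 17: leading byte 0xF3 = 11110011 → 4-byte char #6 = F3 BE 8A A7.
Leading byte 0xF3 = 11110011 matches 11110xxx → 4-byte sequence.
Byte 1: 0xF3 = 11110011, payload 011 (3 bits).
Byte 2: 0xBE = 10111110 (10xxxxxx ✓), payload 111110.
Byte 3: 0x8A = 10001010 (10xxxxxx ✓), payload 001010.
Byte 4: 0xA7 = 10100111 (10xxxxxx ✓), payload 100111.
Concatenate: 011111110001010100111 = 0xFE2A7 (21 bits → U+FE2A7).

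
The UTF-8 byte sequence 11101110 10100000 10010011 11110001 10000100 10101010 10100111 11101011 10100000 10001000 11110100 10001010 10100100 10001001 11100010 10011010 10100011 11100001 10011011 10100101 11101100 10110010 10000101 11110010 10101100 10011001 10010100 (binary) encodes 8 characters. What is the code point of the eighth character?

U+AC654

Offset 0: leading byte 0xEE = 11101110 → 3-byte char #1 = EE A0 93.
Offset 3: leading byte 0xF1 = 11110001 → 4-byte char #2 = F1 84 AA A7.
Offset 7: leading byte 0xEB = 11101011 → 3-byte char #3 = EB A0 88.
Offset 10: leading byte 0xF4 = 11110100 → 4-byte char #4 = F4 8A A4 89.
Offset 14: leading byte 0xE2 = 11100010 → 3-byte char #5 = E2 9A A3.
Offset 17: leading byte 0xE1 = 11100001 → 3-byte char #6 = E1 9B A5.
Offset 20: leading byte 0xEC = 11101100 → 3-byte char #7 = EC B2 85.
Offset 23: leading byte 0xF2 = 11110010 → 4-byte char #8 = F2 AC 99 94.
Leading byte 0xF2 = 11110010 matches 11110xxx → 4-byte sequence.
Byte 1: 0xF2 = 11110010, payload 010 (3 bits).
Byte 2: 0xAC = 10101100 (10xxxxxx ✓), payload 101100.
Byte 3: 0x99 = 10011001 (10xxxxxx ✓), payload 011001.
Byte 4: 0x94 = 10010100 (10xxxxxx ✓), payload 010100.
Concatenate: 010101100011001010100 = 0xAC654 (21 bits → U+AC654).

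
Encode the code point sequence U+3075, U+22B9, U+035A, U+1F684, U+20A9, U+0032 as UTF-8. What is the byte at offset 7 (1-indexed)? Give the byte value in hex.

1-indexed offset 7 is 0-indexed offset 6.
U+3075 → 3-byte form E3 81 B5 at offsets 0–2.
U+22B9 → 3-byte form E2 8A B9 at offsets 3–5.
U+035A → 2-byte form CD 9A at offsets 6–7.
Offset 6 falls in char 3's range; it's byte 1 of CD 9A = 0xCD.

0xCD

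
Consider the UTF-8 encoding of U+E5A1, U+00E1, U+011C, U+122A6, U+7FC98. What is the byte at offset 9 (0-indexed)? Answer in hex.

U+E5A1 → 3-byte form EE 96 A1 at offsets 0–2.
U+00E1 → 2-byte form C3 A1 at offsets 3–4.
U+011C → 2-byte form C4 9C at offsets 5–6.
U+122A6 → 4-byte form F0 92 8A A6 at offsets 7–10.
Offset 9 falls in char 4's range; it's byte 3 of F0 92 8A A6 = 0x8A.

0x8A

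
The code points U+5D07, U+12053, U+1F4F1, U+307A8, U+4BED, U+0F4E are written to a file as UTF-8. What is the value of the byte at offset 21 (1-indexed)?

1-indexed offset 21 is 0-indexed offset 20.
U+5D07 → 3-byte form E5 B4 87 at offsets 0–2.
U+12053 → 4-byte form F0 92 81 93 at offsets 3–6.
U+1F4F1 → 4-byte form F0 9F 93 B1 at offsets 7–10.
U+307A8 → 4-byte form F0 B0 9E A8 at offsets 11–14.
U+4BED → 3-byte form E4 AF AD at offsets 15–17.
U+0F4E → 3-byte form E0 BD 8E at offsets 18–20.
Offset 20 falls in char 6's range; it's byte 3 of E0 BD 8E = 0x8E.

0x8E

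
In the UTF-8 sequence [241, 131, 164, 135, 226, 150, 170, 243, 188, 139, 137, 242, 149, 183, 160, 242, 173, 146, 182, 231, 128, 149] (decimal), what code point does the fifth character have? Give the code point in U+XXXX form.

U+AD4B6

Offset 0: leading byte 0xF1 = 11110001 → 4-byte char #1 = F1 83 A4 87.
Offset 4: leading byte 0xE2 = 11100010 → 3-byte char #2 = E2 96 AA.
Offset 7: leading byte 0xF3 = 11110011 → 4-byte char #3 = F3 BC 8B 89.
Offset 11: leading byte 0xF2 = 11110010 → 4-byte char #4 = F2 95 B7 A0.
Offset 15: leading byte 0xF2 = 11110010 → 4-byte char #5 = F2 AD 92 B6.
Leading byte 0xF2 = 11110010 matches 11110xxx → 4-byte sequence.
Byte 1: 0xF2 = 11110010, payload 010 (3 bits).
Byte 2: 0xAD = 10101101 (10xxxxxx ✓), payload 101101.
Byte 3: 0x92 = 10010010 (10xxxxxx ✓), payload 010010.
Byte 4: 0xB6 = 10110110 (10xxxxxx ✓), payload 110110.
Concatenate: 010101101010010110110 = 0xAD4B6 (21 bits → U+AD4B6).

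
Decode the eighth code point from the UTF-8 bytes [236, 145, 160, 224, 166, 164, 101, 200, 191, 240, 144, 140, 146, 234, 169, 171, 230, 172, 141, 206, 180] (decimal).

U+03B4

Offset 0: leading byte 0xEC = 11101100 → 3-byte char #1 = EC 91 A0.
Offset 3: leading byte 0xE0 = 11100000 → 3-byte char #2 = E0 A6 A4.
Offset 6: leading byte 0x65 = 01100101 → 1-byte char #3 = 65.
Offset 7: leading byte 0xC8 = 11001000 → 2-byte char #4 = C8 BF.
Offset 9: leading byte 0xF0 = 11110000 → 4-byte char #5 = F0 90 8C 92.
Offset 13: leading byte 0xEA = 11101010 → 3-byte char #6 = EA A9 AB.
Offset 16: leading byte 0xE6 = 11100110 → 3-byte char #7 = E6 AC 8D.
Offset 19: leading byte 0xCE = 11001110 → 2-byte char #8 = CE B4.
Leading byte 0xCE = 11001110 matches 110xxxxx → 2-byte sequence.
Byte 1: 0xCE = 11001110, payload 01110 (5 bits).
Byte 2: 0xB4 = 10110100 (10xxxxxx ✓), payload 110100.
Concatenate: 01110110100 = 0x3B4 (11 bits → U+03B4).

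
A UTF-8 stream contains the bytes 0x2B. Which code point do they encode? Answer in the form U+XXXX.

U+002B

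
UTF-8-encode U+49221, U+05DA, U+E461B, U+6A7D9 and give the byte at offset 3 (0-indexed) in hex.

0xA1

U+49221 → 4-byte form F1 89 88 A1 at offsets 0–3.
Offset 3 falls in char 1's range; it's byte 4 of F1 89 88 A1 = 0xA1.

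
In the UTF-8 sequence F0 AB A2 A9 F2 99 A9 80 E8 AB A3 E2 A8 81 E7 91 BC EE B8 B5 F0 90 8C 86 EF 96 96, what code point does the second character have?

Offset 0: leading byte 0xF0 = 11110000 → 4-byte char #1 = F0 AB A2 A9.
Offset 4: leading byte 0xF2 = 11110010 → 4-byte char #2 = F2 99 A9 80.
Leading byte 0xF2 = 11110010 matches 11110xxx → 4-byte sequence.
Byte 1: 0xF2 = 11110010, payload 010 (3 bits).
Byte 2: 0x99 = 10011001 (10xxxxxx ✓), payload 011001.
Byte 3: 0xA9 = 10101001 (10xxxxxx ✓), payload 101001.
Byte 4: 0x80 = 10000000 (10xxxxxx ✓), payload 000000.
Concatenate: 010011001101001000000 = 0x99A40 (21 bits → U+99A40).

U+99A40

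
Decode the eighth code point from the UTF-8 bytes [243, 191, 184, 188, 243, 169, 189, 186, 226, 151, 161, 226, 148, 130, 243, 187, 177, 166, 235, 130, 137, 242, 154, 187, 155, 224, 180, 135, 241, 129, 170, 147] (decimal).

Offset 0: leading byte 0xF3 = 11110011 → 4-byte char #1 = F3 BF B8 BC.
Offset 4: leading byte 0xF3 = 11110011 → 4-byte char #2 = F3 A9 BD BA.
Offset 8: leading byte 0xE2 = 11100010 → 3-byte char #3 = E2 97 A1.
Offset 11: leading byte 0xE2 = 11100010 → 3-byte char #4 = E2 94 82.
Offset 14: leading byte 0xF3 = 11110011 → 4-byte char #5 = F3 BB B1 A6.
Offset 18: leading byte 0xEB = 11101011 → 3-byte char #6 = EB 82 89.
Offset 21: leading byte 0xF2 = 11110010 → 4-byte char #7 = F2 9A BB 9B.
Offset 25: leading byte 0xE0 = 11100000 → 3-byte char #8 = E0 B4 87.
Leading byte 0xE0 = 11100000 matches 1110xxxx → 3-byte sequence.
Byte 1: 0xE0 = 11100000, payload 0000 (4 bits).
Byte 2: 0xB4 = 10110100 (10xxxxxx ✓), payload 110100.
Byte 3: 0x87 = 10000111 (10xxxxxx ✓), payload 000111.
Concatenate: 0000110100000111 = 0xD07 (16 bits → U+0D07).

U+0D07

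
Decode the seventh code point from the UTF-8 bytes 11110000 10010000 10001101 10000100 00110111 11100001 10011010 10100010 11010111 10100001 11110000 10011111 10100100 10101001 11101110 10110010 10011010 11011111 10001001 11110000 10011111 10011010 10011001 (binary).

Offset 0: leading byte 0xF0 = 11110000 → 4-byte char #1 = F0 90 8D 84.
Offset 4: leading byte 0x37 = 00110111 → 1-byte char #2 = 37.
Offset 5: leading byte 0xE1 = 11100001 → 3-byte char #3 = E1 9A A2.
Offset 8: leading byte 0xD7 = 11010111 → 2-byte char #4 = D7 A1.
Offset 10: leading byte 0xF0 = 11110000 → 4-byte char #5 = F0 9F A4 A9.
Offset 14: leading byte 0xEE = 11101110 → 3-byte char #6 = EE B2 9A.
Offset 17: leading byte 0xDF = 11011111 → 2-byte char #7 = DF 89.
Leading byte 0xDF = 11011111 matches 110xxxxx → 2-byte sequence.
Byte 1: 0xDF = 11011111, payload 11111 (5 bits).
Byte 2: 0x89 = 10001001 (10xxxxxx ✓), payload 001001.
Concatenate: 11111001001 = 0x7C9 (11 bits → U+07C9).

U+07C9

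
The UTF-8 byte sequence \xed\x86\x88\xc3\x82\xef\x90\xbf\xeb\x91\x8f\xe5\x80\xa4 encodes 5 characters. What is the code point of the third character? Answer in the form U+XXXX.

U+F43F

Offset 0: leading byte 0xED = 11101101 → 3-byte char #1 = ED 86 88.
Offset 3: leading byte 0xC3 = 11000011 → 2-byte char #2 = C3 82.
Offset 5: leading byte 0xEF = 11101111 → 3-byte char #3 = EF 90 BF.
Leading byte 0xEF = 11101111 matches 1110xxxx → 3-byte sequence.
Byte 1: 0xEF = 11101111, payload 1111 (4 bits).
Byte 2: 0x90 = 10010000 (10xxxxxx ✓), payload 010000.
Byte 3: 0xBF = 10111111 (10xxxxxx ✓), payload 111111.
Concatenate: 1111010000111111 = 0xF43F (16 bits → U+F43F).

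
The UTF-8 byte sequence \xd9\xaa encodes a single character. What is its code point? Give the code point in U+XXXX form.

Leading byte 0xD9 = 11011001 matches 110xxxxx → 2-byte sequence.
Byte 1: 0xD9 = 11011001, payload 11001 (5 bits).
Byte 2: 0xAA = 10101010 (10xxxxxx ✓), payload 101010.
Concatenate: 11001101010 = 0x66A (11 bits → U+066A).

U+066A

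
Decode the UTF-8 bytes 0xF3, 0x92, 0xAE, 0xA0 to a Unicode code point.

Leading byte 0xF3 = 11110011 matches 11110xxx → 4-byte sequence.
Byte 1: 0xF3 = 11110011, payload 011 (3 bits).
Byte 2: 0x92 = 10010010 (10xxxxxx ✓), payload 010010.
Byte 3: 0xAE = 10101110 (10xxxxxx ✓), payload 101110.
Byte 4: 0xA0 = 10100000 (10xxxxxx ✓), payload 100000.
Concatenate: 011010010101110100000 = 0xD2BA0 (21 bits → U+D2BA0).

U+D2BA0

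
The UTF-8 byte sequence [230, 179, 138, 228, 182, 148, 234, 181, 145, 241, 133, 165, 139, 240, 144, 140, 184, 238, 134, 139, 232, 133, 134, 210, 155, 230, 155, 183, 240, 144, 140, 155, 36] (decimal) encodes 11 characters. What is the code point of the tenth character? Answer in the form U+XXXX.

U+1031B

Offset 0: leading byte 0xE6 = 11100110 → 3-byte char #1 = E6 B3 8A.
Offset 3: leading byte 0xE4 = 11100100 → 3-byte char #2 = E4 B6 94.
Offset 6: leading byte 0xEA = 11101010 → 3-byte char #3 = EA B5 91.
Offset 9: leading byte 0xF1 = 11110001 → 4-byte char #4 = F1 85 A5 8B.
Offset 13: leading byte 0xF0 = 11110000 → 4-byte char #5 = F0 90 8C B8.
Offset 17: leading byte 0xEE = 11101110 → 3-byte char #6 = EE 86 8B.
Offset 20: leading byte 0xE8 = 11101000 → 3-byte char #7 = E8 85 86.
Offset 23: leading byte 0xD2 = 11010010 → 2-byte char #8 = D2 9B.
Offset 25: leading byte 0xE6 = 11100110 → 3-byte char #9 = E6 9B B7.
Offset 28: leading byte 0xF0 = 11110000 → 4-byte char #10 = F0 90 8C 9B.
Leading byte 0xF0 = 11110000 matches 11110xxx → 4-byte sequence.
Byte 1: 0xF0 = 11110000, payload 000 (3 bits).
Byte 2: 0x90 = 10010000 (10xxxxxx ✓), payload 010000.
Byte 3: 0x8C = 10001100 (10xxxxxx ✓), payload 001100.
Byte 4: 0x9B = 10011011 (10xxxxxx ✓), payload 011011.
Concatenate: 000010000001100011011 = 0x1031B (21 bits → U+1031B).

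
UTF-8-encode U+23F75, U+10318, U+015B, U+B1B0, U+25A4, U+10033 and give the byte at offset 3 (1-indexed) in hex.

1-indexed offset 3 is 0-indexed offset 2.
U+23F75 → 4-byte form F0 A3 BD B5 at offsets 0–3.
Offset 2 falls in char 1's range; it's byte 3 of F0 A3 BD B5 = 0xBD.

0xBD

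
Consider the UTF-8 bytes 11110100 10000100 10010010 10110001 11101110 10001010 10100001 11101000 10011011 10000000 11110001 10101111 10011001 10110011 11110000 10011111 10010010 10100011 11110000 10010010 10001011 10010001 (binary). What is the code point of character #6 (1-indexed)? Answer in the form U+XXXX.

U+122D1

Offset 0: leading byte 0xF4 = 11110100 → 4-byte char #1 = F4 84 92 B1.
Offset 4: leading byte 0xEE = 11101110 → 3-byte char #2 = EE 8A A1.
Offset 7: leading byte 0xE8 = 11101000 → 3-byte char #3 = E8 9B 80.
Offset 10: leading byte 0xF1 = 11110001 → 4-byte char #4 = F1 AF 99 B3.
Offset 14: leading byte 0xF0 = 11110000 → 4-byte char #5 = F0 9F 92 A3.
Offset 18: leading byte 0xF0 = 11110000 → 4-byte char #6 = F0 92 8B 91.
Leading byte 0xF0 = 11110000 matches 11110xxx → 4-byte sequence.
Byte 1: 0xF0 = 11110000, payload 000 (3 bits).
Byte 2: 0x92 = 10010010 (10xxxxxx ✓), payload 010010.
Byte 3: 0x8B = 10001011 (10xxxxxx ✓), payload 001011.
Byte 4: 0x91 = 10010001 (10xxxxxx ✓), payload 010001.
Concatenate: 000010010001011010001 = 0x122D1 (21 bits → U+122D1).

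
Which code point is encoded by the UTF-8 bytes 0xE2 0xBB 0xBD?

Leading byte 0xE2 = 11100010 matches 1110xxxx → 3-byte sequence.
Byte 1: 0xE2 = 11100010, payload 0010 (4 bits).
Byte 2: 0xBB = 10111011 (10xxxxxx ✓), payload 111011.
Byte 3: 0xBD = 10111101 (10xxxxxx ✓), payload 111101.
Concatenate: 0010111011111101 = 0x2EFD (16 bits → U+2EFD).

U+2EFD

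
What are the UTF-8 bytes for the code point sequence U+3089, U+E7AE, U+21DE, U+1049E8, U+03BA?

U+3089: 3-byte form → E3 82 89.
U+E7AE: 3-byte form → EE 9E AE.
U+21DE: 3-byte form → E2 87 9E.
U+1049E8: 4-byte form → F4 84 A7 A8.
U+03BA: 2-byte form → CE BA.
Concatenated (15 bytes): E3 82 89 EE 9E AE E2 87 9E F4 84 A7 A8 CE BA.

E3 82 89 EE 9E AE E2 87 9E F4 84 A7 A8 CE BA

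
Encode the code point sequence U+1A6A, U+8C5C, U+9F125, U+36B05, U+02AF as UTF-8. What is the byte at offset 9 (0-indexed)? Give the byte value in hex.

U+1A6A → 3-byte form E1 A9 AA at offsets 0–2.
U+8C5C → 3-byte form E8 B1 9C at offsets 3–5.
U+9F125 → 4-byte form F2 9F 84 A5 at offsets 6–9.
Offset 9 falls in char 3's range; it's byte 4 of F2 9F 84 A5 = 0xA5.

0xA5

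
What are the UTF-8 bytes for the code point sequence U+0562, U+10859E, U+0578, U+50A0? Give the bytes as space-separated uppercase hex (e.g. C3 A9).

D5 A2 F4 88 96 9E D5 B8 E5 82 A0

U+0562: 2-byte form → D5 A2.
U+10859E: 4-byte form → F4 88 96 9E.
U+0578: 2-byte form → D5 B8.
U+50A0: 3-byte form → E5 82 A0.
Concatenated (11 bytes): D5 A2 F4 88 96 9E D5 B8 E5 82 A0.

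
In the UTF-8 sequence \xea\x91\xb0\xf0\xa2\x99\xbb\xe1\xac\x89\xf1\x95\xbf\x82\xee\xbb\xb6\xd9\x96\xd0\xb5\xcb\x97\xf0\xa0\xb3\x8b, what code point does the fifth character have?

U+EEF6

Offset 0: leading byte 0xEA = 11101010 → 3-byte char #1 = EA 91 B0.
Offset 3: leading byte 0xF0 = 11110000 → 4-byte char #2 = F0 A2 99 BB.
Offset 7: leading byte 0xE1 = 11100001 → 3-byte char #3 = E1 AC 89.
Offset 10: leading byte 0xF1 = 11110001 → 4-byte char #4 = F1 95 BF 82.
Offset 14: leading byte 0xEE = 11101110 → 3-byte char #5 = EE BB B6.
Leading byte 0xEE = 11101110 matches 1110xxxx → 3-byte sequence.
Byte 1: 0xEE = 11101110, payload 1110 (4 bits).
Byte 2: 0xBB = 10111011 (10xxxxxx ✓), payload 111011.
Byte 3: 0xB6 = 10110110 (10xxxxxx ✓), payload 110110.
Concatenate: 1110111011110110 = 0xEEF6 (16 bits → U+EEF6).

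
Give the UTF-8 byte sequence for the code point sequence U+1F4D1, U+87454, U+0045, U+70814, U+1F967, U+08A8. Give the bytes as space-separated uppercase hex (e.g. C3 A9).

U+1F4D1: 4-byte form → F0 9F 93 91.
U+87454: 4-byte form → F2 87 91 94.
U+0045: 1-byte form → 45.
U+70814: 4-byte form → F1 B0 A0 94.
U+1F967: 4-byte form → F0 9F A5 A7.
U+08A8: 3-byte form → E0 A2 A8.
Concatenated (20 bytes): F0 9F 93 91 F2 87 91 94 45 F1 B0 A0 94 F0 9F A5 A7 E0 A2 A8.

F0 9F 93 91 F2 87 91 94 45 F1 B0 A0 94 F0 9F A5 A7 E0 A2 A8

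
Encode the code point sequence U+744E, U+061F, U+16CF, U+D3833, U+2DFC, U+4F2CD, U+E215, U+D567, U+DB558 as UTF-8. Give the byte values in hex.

E7 91 8E D8 9F E1 9B 8F F3 93 A0 B3 E2 B7 BC F1 8F 8B 8D EE 88 95 ED 95 A7 F3 9B 95 98

U+744E: 3-byte form → E7 91 8E.
U+061F: 2-byte form → D8 9F.
U+16CF: 3-byte form → E1 9B 8F.
U+D3833: 4-byte form → F3 93 A0 B3.
U+2DFC: 3-byte form → E2 B7 BC.
U+4F2CD: 4-byte form → F1 8F 8B 8D.
U+E215: 3-byte form → EE 88 95.
U+D567: 3-byte form → ED 95 A7.
U+DB558: 4-byte form → F3 9B 95 98.
Concatenated (29 bytes): E7 91 8E D8 9F E1 9B 8F F3 93 A0 B3 E2 B7 BC F1 8F 8B 8D EE 88 95 ED 95 A7 F3 9B 95 98.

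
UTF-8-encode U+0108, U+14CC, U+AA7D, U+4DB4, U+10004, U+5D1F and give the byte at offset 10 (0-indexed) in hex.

U+0108 → 2-byte form C4 88 at offsets 0–1.
U+14CC → 3-byte form E1 93 8C at offsets 2–4.
U+AA7D → 3-byte form EA A9 BD at offsets 5–7.
U+4DB4 → 3-byte form E4 B6 B4 at offsets 8–10.
Offset 10 falls in char 4's range; it's byte 3 of E4 B6 B4 = 0xB4.

0xB4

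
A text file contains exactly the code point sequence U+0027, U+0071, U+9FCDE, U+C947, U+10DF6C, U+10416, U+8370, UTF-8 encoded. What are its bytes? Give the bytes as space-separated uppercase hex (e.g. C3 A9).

U+0027: 1-byte form → 27.
U+0071: 1-byte form → 71.
U+9FCDE: 4-byte form → F2 9F B3 9E.
U+C947: 3-byte form → EC A5 87.
U+10DF6C: 4-byte form → F4 8D BD AC.
U+10416: 4-byte form → F0 90 90 96.
U+8370: 3-byte form → E8 8D B0.
Concatenated (20 bytes): 27 71 F2 9F B3 9E EC A5 87 F4 8D BD AC F0 90 90 96 E8 8D B0.

27 71 F2 9F B3 9E EC A5 87 F4 8D BD AC F0 90 90 96 E8 8D B0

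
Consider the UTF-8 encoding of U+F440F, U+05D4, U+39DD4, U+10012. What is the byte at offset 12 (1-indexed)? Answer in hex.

1-indexed offset 12 is 0-indexed offset 11.
U+F440F → 4-byte form F3 B4 90 8F at offsets 0–3.
U+05D4 → 2-byte form D7 94 at offsets 4–5.
U+39DD4 → 4-byte form F0 B9 B7 94 at offsets 6–9.
U+10012 → 4-byte form F0 90 80 92 at offsets 10–13.
Offset 11 falls in char 4's range; it's byte 2 of F0 90 80 92 = 0x90.

0x90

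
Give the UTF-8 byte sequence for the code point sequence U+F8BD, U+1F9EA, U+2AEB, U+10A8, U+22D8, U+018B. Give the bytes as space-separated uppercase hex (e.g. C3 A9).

EF A2 BD F0 9F A7 AA E2 AB AB E1 82 A8 E2 8B 98 C6 8B

U+F8BD: 3-byte form → EF A2 BD.
U+1F9EA: 4-byte form → F0 9F A7 AA.
U+2AEB: 3-byte form → E2 AB AB.
U+10A8: 3-byte form → E1 82 A8.
U+22D8: 3-byte form → E2 8B 98.
U+018B: 2-byte form → C6 8B.
Concatenated (18 bytes): EF A2 BD F0 9F A7 AA E2 AB AB E1 82 A8 E2 8B 98 C6 8B.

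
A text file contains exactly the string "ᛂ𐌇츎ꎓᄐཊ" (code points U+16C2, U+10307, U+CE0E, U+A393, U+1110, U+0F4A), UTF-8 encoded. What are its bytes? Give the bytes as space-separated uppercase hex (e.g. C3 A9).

E1 9B 82 F0 90 8C 87 EC B8 8E EA 8E 93 E1 84 90 E0 BD 8A

U+16C2: 3-byte form → E1 9B 82.
U+10307: 4-byte form → F0 90 8C 87.
U+CE0E: 3-byte form → EC B8 8E.
U+A393: 3-byte form → EA 8E 93.
U+1110: 3-byte form → E1 84 90.
U+0F4A: 3-byte form → E0 BD 8A.
Concatenated (19 bytes): E1 9B 82 F0 90 8C 87 EC B8 8E EA 8E 93 E1 84 90 E0 BD 8A.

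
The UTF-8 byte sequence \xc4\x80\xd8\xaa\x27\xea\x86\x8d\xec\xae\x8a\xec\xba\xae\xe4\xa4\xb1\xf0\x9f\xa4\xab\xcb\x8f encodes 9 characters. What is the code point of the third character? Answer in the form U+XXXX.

U+0027

Offset 0: leading byte 0xC4 = 11000100 → 2-byte char #1 = C4 80.
Offset 2: leading byte 0xD8 = 11011000 → 2-byte char #2 = D8 AA.
Offset 4: leading byte 0x27 = 00100111 → 1-byte char #3 = 27.
Leading byte 0x27 = 00100111 matches 0xxxxxxx → 1-byte sequence.
Byte 1: 0x27 = 00100111, payload 0100111 (7 bits).
Concatenate: 0100111 = 0x27 (7 bits → U+0027).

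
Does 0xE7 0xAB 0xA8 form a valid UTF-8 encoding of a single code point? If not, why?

Leading byte 0xE7 = 11100111 → 3-byte form.
Continuation bytes 0xAB=10101011, 0xA8=10101000 all match 10xxxxxx.
Decoded value 0x7AE8 is ≥ 0x800 (shortest form) and not a surrogate.

valid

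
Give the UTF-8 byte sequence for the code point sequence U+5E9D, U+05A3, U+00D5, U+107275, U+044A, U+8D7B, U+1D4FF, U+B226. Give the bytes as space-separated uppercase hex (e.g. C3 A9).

E5 BA 9D D6 A3 C3 95 F4 87 89 B5 D1 8A E8 B5 BB F0 9D 93 BF EB 88 A6

U+5E9D: 3-byte form → E5 BA 9D.
U+05A3: 2-byte form → D6 A3.
U+00D5: 2-byte form → C3 95.
U+107275: 4-byte form → F4 87 89 B5.
U+044A: 2-byte form → D1 8A.
U+8D7B: 3-byte form → E8 B5 BB.
U+1D4FF: 4-byte form → F0 9D 93 BF.
U+B226: 3-byte form → EB 88 A6.
Concatenated (23 bytes): E5 BA 9D D6 A3 C3 95 F4 87 89 B5 D1 8A E8 B5 BB F0 9D 93 BF EB 88 A6.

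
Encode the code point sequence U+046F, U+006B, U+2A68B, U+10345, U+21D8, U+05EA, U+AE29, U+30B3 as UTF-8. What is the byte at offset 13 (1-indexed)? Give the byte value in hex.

0x87

1-indexed offset 13 is 0-indexed offset 12.
U+046F → 2-byte form D1 AF at offsets 0–1.
U+006B → 1-byte form 6B at offsets 2–2.
U+2A68B → 4-byte form F0 AA 9A 8B at offsets 3–6.
U+10345 → 4-byte form F0 90 8D 85 at offsets 7–10.
U+21D8 → 3-byte form E2 87 98 at offsets 11–13.
Offset 12 falls in char 5's range; it's byte 2 of E2 87 98 = 0x87.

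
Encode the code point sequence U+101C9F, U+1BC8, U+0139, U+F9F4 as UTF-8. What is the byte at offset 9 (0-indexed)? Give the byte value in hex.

0xEF

U+101C9F → 4-byte form F4 81 B2 9F at offsets 0–3.
U+1BC8 → 3-byte form E1 AF 88 at offsets 4–6.
U+0139 → 2-byte form C4 B9 at offsets 7–8.
U+F9F4 → 3-byte form EF A7 B4 at offsets 9–11.
Offset 9 falls in char 4's range; it's byte 1 of EF A7 B4 = 0xEF.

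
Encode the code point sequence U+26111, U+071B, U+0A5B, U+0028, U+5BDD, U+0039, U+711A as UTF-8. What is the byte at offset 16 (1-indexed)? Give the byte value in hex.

1-indexed offset 16 is 0-indexed offset 15.
U+26111 → 4-byte form F0 A6 84 91 at offsets 0–3.
U+071B → 2-byte form DC 9B at offsets 4–5.
U+0A5B → 3-byte form E0 A9 9B at offsets 6–8.
U+0028 → 1-byte form 28 at offsets 9–9.
U+5BDD → 3-byte form E5 AF 9D at offsets 10–12.
U+0039 → 1-byte form 39 at offsets 13–13.
U+711A → 3-byte form E7 84 9A at offsets 14–16.
Offset 15 falls in char 7's range; it's byte 2 of E7 84 9A = 0x84.

0x84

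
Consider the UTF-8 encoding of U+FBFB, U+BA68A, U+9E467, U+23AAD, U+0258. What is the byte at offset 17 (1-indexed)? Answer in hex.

0x98

1-indexed offset 17 is 0-indexed offset 16.
U+FBFB → 3-byte form EF AF BB at offsets 0–2.
U+BA68A → 4-byte form F2 BA 9A 8A at offsets 3–6.
U+9E467 → 4-byte form F2 9E 91 A7 at offsets 7–10.
U+23AAD → 4-byte form F0 A3 AA AD at offsets 11–14.
U+0258 → 2-byte form C9 98 at offsets 15–16.
Offset 16 falls in char 5's range; it's byte 2 of C9 98 = 0x98.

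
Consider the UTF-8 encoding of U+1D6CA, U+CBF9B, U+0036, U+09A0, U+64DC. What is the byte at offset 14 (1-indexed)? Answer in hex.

1-indexed offset 14 is 0-indexed offset 13.
U+1D6CA → 4-byte form F0 9D 9B 8A at offsets 0–3.
U+CBF9B → 4-byte form F3 8B BE 9B at offsets 4–7.
U+0036 → 1-byte form 36 at offsets 8–8.
U+09A0 → 3-byte form E0 A6 A0 at offsets 9–11.
U+64DC → 3-byte form E6 93 9C at offsets 12–14.
Offset 13 falls in char 5's range; it's byte 2 of E6 93 9C = 0x93.

0x93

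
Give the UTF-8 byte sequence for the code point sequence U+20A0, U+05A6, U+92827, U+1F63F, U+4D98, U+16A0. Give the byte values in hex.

E2 82 A0 D6 A6 F2 92 A0 A7 F0 9F 98 BF E4 B6 98 E1 9A A0

U+20A0: 3-byte form → E2 82 A0.
U+05A6: 2-byte form → D6 A6.
U+92827: 4-byte form → F2 92 A0 A7.
U+1F63F: 4-byte form → F0 9F 98 BF.
U+4D98: 3-byte form → E4 B6 98.
U+16A0: 3-byte form → E1 9A A0.
Concatenated (19 bytes): E2 82 A0 D6 A6 F2 92 A0 A7 F0 9F 98 BF E4 B6 98 E1 9A A0.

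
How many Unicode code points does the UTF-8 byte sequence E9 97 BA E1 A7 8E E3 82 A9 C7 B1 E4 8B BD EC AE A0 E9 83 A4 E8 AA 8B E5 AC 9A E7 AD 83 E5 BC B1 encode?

Byte at offset 0: 0xE9 = 11101001 → 3-byte char (#1). Advance 3.
Byte at offset 3: 0xE1 = 11100001 → 3-byte char (#2). Advance 3.
Byte at offset 6: 0xE3 = 11100011 → 3-byte char (#3). Advance 3.
Byte at offset 9: 0xC7 = 11000111 → 2-byte char (#4). Advance 2.
Byte at offset 11: 0xE4 = 11100100 → 3-byte char (#5). Advance 3.
Byte at offset 14: 0xEC = 11101100 → 3-byte char (#6). Advance 3.
Byte at offset 17: 0xE9 = 11101001 → 3-byte char (#7). Advance 3.
Byte at offset 20: 0xE8 = 11101000 → 3-byte char (#8). Advance 3.
Byte at offset 23: 0xE5 = 11100101 → 3-byte char (#9). Advance 3.
Byte at offset 26: 0xE7 = 11100111 → 3-byte char (#10). Advance 3.
Byte at offset 29: 0xE5 = 11100101 → 3-byte char (#11). Advance 3.
Reached end at offset 32 after 11 code points.

11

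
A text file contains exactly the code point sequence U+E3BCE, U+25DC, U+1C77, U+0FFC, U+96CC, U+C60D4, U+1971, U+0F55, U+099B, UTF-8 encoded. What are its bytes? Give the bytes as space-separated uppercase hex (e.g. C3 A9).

U+E3BCE: 4-byte form → F3 A3 AF 8E.
U+25DC: 3-byte form → E2 97 9C.
U+1C77: 3-byte form → E1 B1 B7.
U+0FFC: 3-byte form → E0 BF BC.
U+96CC: 3-byte form → E9 9B 8C.
U+C60D4: 4-byte form → F3 86 83 94.
U+1971: 3-byte form → E1 A5 B1.
U+0F55: 3-byte form → E0 BD 95.
U+099B: 3-byte form → E0 A6 9B.
Concatenated (29 bytes): F3 A3 AF 8E E2 97 9C E1 B1 B7 E0 BF BC E9 9B 8C F3 86 83 94 E1 A5 B1 E0 BD 95 E0 A6 9B.

F3 A3 AF 8E E2 97 9C E1 B1 B7 E0 BF BC E9 9B 8C F3 86 83 94 E1 A5 B1 E0 BD 95 E0 A6 9B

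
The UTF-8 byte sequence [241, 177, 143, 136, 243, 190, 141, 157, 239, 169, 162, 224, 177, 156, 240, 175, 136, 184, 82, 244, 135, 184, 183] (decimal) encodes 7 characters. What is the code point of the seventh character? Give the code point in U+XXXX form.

Offset 0: leading byte 0xF1 = 11110001 → 4-byte char #1 = F1 B1 8F 88.
Offset 4: leading byte 0xF3 = 11110011 → 4-byte char #2 = F3 BE 8D 9D.
Offset 8: leading byte 0xEF = 11101111 → 3-byte char #3 = EF A9 A2.
Offset 11: leading byte 0xE0 = 11100000 → 3-byte char #4 = E0 B1 9C.
Offset 14: leading byte 0xF0 = 11110000 → 4-byte char #5 = F0 AF 88 B8.
Offset 18: leading byte 0x52 = 01010010 → 1-byte char #6 = 52.
Offset 19: leading byte 0xF4 = 11110100 → 4-byte char #7 = F4 87 B8 B7.
Leading byte 0xF4 = 11110100 matches 11110xxx → 4-byte sequence.
Byte 1: 0xF4 = 11110100, payload 100 (3 bits).
Byte 2: 0x87 = 10000111 (10xxxxxx ✓), payload 000111.
Byte 3: 0xB8 = 10111000 (10xxxxxx ✓), payload 111000.
Byte 4: 0xB7 = 10110111 (10xxxxxx ✓), payload 110111.
Concatenate: 100000111111000110111 = 0x107E37 (21 bits → U+107E37).

U+107E37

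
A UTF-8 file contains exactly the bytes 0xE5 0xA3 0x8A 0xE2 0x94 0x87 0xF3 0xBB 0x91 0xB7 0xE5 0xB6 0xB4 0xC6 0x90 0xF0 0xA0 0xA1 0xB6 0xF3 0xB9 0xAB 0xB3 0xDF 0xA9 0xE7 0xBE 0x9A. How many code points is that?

9

Byte at offset 0: 0xE5 = 11100101 → 3-byte char (#1). Advance 3.
Byte at offset 3: 0xE2 = 11100010 → 3-byte char (#2). Advance 3.
Byte at offset 6: 0xF3 = 11110011 → 4-byte char (#3). Advance 4.
Byte at offset 10: 0xE5 = 11100101 → 3-byte char (#4). Advance 3.
Byte at offset 13: 0xC6 = 11000110 → 2-byte char (#5). Advance 2.
Byte at offset 15: 0xF0 = 11110000 → 4-byte char (#6). Advance 4.
Byte at offset 19: 0xF3 = 11110011 → 4-byte char (#7). Advance 4.
Byte at offset 23: 0xDF = 11011111 → 2-byte char (#8). Advance 2.
Byte at offset 25: 0xE7 = 11100111 → 3-byte char (#9). Advance 3.
Reached end at offset 28 after 9 code points.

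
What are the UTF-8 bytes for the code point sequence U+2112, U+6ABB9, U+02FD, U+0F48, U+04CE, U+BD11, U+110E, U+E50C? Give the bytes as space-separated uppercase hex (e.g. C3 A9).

U+2112: 3-byte form → E2 84 92.
U+6ABB9: 4-byte form → F1 AA AE B9.
U+02FD: 2-byte form → CB BD.
U+0F48: 3-byte form → E0 BD 88.
U+04CE: 2-byte form → D3 8E.
U+BD11: 3-byte form → EB B4 91.
U+110E: 3-byte form → E1 84 8E.
U+E50C: 3-byte form → EE 94 8C.
Concatenated (23 bytes): E2 84 92 F1 AA AE B9 CB BD E0 BD 88 D3 8E EB B4 91 E1 84 8E EE 94 8C.

E2 84 92 F1 AA AE B9 CB BD E0 BD 88 D3 8E EB B4 91 E1 84 8E EE 94 8C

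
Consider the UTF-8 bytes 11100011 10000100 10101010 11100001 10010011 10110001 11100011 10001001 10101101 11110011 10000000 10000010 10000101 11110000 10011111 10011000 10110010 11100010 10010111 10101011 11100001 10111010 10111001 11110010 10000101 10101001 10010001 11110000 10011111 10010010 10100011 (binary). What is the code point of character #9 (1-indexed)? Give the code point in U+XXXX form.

Offset 0: leading byte 0xE3 = 11100011 → 3-byte char #1 = E3 84 AA.
Offset 3: leading byte 0xE1 = 11100001 → 3-byte char #2 = E1 93 B1.
Offset 6: leading byte 0xE3 = 11100011 → 3-byte char #3 = E3 89 AD.
Offset 9: leading byte 0xF3 = 11110011 → 4-byte char #4 = F3 80 82 85.
Offset 13: leading byte 0xF0 = 11110000 → 4-byte char #5 = F0 9F 98 B2.
Offset 17: leading byte 0xE2 = 11100010 → 3-byte char #6 = E2 97 AB.
Offset 20: leading byte 0xE1 = 11100001 → 3-byte char #7 = E1 BA B9.
Offset 23: leading byte 0xF2 = 11110010 → 4-byte char #8 = F2 85 A9 91.
Offset 27: leading byte 0xF0 = 11110000 → 4-byte char #9 = F0 9F 92 A3.
Leading byte 0xF0 = 11110000 matches 11110xxx → 4-byte sequence.
Byte 1: 0xF0 = 11110000, payload 000 (3 bits).
Byte 2: 0x9F = 10011111 (10xxxxxx ✓), payload 011111.
Byte 3: 0x92 = 10010010 (10xxxxxx ✓), payload 010010.
Byte 4: 0xA3 = 10100011 (10xxxxxx ✓), payload 100011.
Concatenate: 000011111010010100011 = 0x1F4A3 (21 bits → U+1F4A3).

U+1F4A3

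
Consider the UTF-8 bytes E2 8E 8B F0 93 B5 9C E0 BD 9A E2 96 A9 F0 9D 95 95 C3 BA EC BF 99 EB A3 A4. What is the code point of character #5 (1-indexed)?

U+1D555

Offset 0: leading byte 0xE2 = 11100010 → 3-byte char #1 = E2 8E 8B.
Offset 3: leading byte 0xF0 = 11110000 → 4-byte char #2 = F0 93 B5 9C.
Offset 7: leading byte 0xE0 = 11100000 → 3-byte char #3 = E0 BD 9A.
Offset 10: leading byte 0xE2 = 11100010 → 3-byte char #4 = E2 96 A9.
Offset 13: leading byte 0xF0 = 11110000 → 4-byte char #5 = F0 9D 95 95.
Leading byte 0xF0 = 11110000 matches 11110xxx → 4-byte sequence.
Byte 1: 0xF0 = 11110000, payload 000 (3 bits).
Byte 2: 0x9D = 10011101 (10xxxxxx ✓), payload 011101.
Byte 3: 0x95 = 10010101 (10xxxxxx ✓), payload 010101.
Byte 4: 0x95 = 10010101 (10xxxxxx ✓), payload 010101.
Concatenate: 000011101010101010101 = 0x1D555 (21 bits → U+1D555).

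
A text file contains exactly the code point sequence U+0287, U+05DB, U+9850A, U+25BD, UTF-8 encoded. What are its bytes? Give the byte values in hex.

CA 87 D7 9B F2 98 94 8A E2 96 BD

U+0287: 2-byte form → CA 87.
U+05DB: 2-byte form → D7 9B.
U+9850A: 4-byte form → F2 98 94 8A.
U+25BD: 3-byte form → E2 96 BD.
Concatenated (11 bytes): CA 87 D7 9B F2 98 94 8A E2 96 BD.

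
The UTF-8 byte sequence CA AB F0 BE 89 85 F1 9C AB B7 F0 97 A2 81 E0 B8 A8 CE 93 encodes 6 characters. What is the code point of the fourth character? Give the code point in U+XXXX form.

U+17881

Offset 0: leading byte 0xCA = 11001010 → 2-byte char #1 = CA AB.
Offset 2: leading byte 0xF0 = 11110000 → 4-byte char #2 = F0 BE 89 85.
Offset 6: leading byte 0xF1 = 11110001 → 4-byte char #3 = F1 9C AB B7.
Offset 10: leading byte 0xF0 = 11110000 → 4-byte char #4 = F0 97 A2 81.
Leading byte 0xF0 = 11110000 matches 11110xxx → 4-byte sequence.
Byte 1: 0xF0 = 11110000, payload 000 (3 bits).
Byte 2: 0x97 = 10010111 (10xxxxxx ✓), payload 010111.
Byte 3: 0xA2 = 10100010 (10xxxxxx ✓), payload 100010.
Byte 4: 0x81 = 10000001 (10xxxxxx ✓), payload 000001.
Concatenate: 000010111100010000001 = 0x17881 (21 bits → U+17881).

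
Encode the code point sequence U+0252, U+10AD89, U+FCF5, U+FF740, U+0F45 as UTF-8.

C9 92 F4 8A B6 89 EF B3 B5 F3 BF 9D 80 E0 BD 85

U+0252: 2-byte form → C9 92.
U+10AD89: 4-byte form → F4 8A B6 89.
U+FCF5: 3-byte form → EF B3 B5.
U+FF740: 4-byte form → F3 BF 9D 80.
U+0F45: 3-byte form → E0 BD 85.
Concatenated (16 bytes): C9 92 F4 8A B6 89 EF B3 B5 F3 BF 9D 80 E0 BD 85.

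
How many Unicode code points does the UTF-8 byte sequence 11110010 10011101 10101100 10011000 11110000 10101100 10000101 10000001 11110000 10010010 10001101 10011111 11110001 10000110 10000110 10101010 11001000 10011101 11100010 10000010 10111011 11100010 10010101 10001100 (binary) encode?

Byte at offset 0: 0xF2 = 11110010 → 4-byte char (#1). Advance 4.
Byte at offset 4: 0xF0 = 11110000 → 4-byte char (#2). Advance 4.
Byte at offset 8: 0xF0 = 11110000 → 4-byte char (#3). Advance 4.
Byte at offset 12: 0xF1 = 11110001 → 4-byte char (#4). Advance 4.
Byte at offset 16: 0xC8 = 11001000 → 2-byte char (#5). Advance 2.
Byte at offset 18: 0xE2 = 11100010 → 3-byte char (#6). Advance 3.
Byte at offset 21: 0xE2 = 11100010 → 3-byte char (#7). Advance 3.
Reached end at offset 24 after 7 code points.

7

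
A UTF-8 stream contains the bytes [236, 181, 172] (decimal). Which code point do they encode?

U+CD6C

Leading byte 0xEC = 11101100 matches 1110xxxx → 3-byte sequence.
Byte 1: 0xEC = 11101100, payload 1100 (4 bits).
Byte 2: 0xB5 = 10110101 (10xxxxxx ✓), payload 110101.
Byte 3: 0xAC = 10101100 (10xxxxxx ✓), payload 101100.
Concatenate: 1100110101101100 = 0xCD6C (16 bits → U+CD6C).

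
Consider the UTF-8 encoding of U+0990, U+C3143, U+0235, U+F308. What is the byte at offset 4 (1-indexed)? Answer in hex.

1-indexed offset 4 is 0-indexed offset 3.
U+0990 → 3-byte form E0 A6 90 at offsets 0–2.
U+C3143 → 4-byte form F3 83 85 83 at offsets 3–6.
Offset 3 falls in char 2's range; it's byte 1 of F3 83 85 83 = 0xF3.

0xF3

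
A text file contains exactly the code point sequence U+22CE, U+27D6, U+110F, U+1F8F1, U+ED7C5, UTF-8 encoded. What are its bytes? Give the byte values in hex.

U+22CE: 3-byte form → E2 8B 8E.
U+27D6: 3-byte form → E2 9F 96.
U+110F: 3-byte form → E1 84 8F.
U+1F8F1: 4-byte form → F0 9F A3 B1.
U+ED7C5: 4-byte form → F3 AD 9F 85.
Concatenated (17 bytes): E2 8B 8E E2 9F 96 E1 84 8F F0 9F A3 B1 F3 AD 9F 85.

E2 8B 8E E2 9F 96 E1 84 8F F0 9F A3 B1 F3 AD 9F 85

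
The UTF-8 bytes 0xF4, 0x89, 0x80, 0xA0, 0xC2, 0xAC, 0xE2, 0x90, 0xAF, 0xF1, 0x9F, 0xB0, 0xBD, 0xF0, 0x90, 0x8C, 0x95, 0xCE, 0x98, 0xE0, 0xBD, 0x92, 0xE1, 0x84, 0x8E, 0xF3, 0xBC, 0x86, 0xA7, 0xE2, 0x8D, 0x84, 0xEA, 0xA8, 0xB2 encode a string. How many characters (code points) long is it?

11

Byte at offset 0: 0xF4 = 11110100 → 4-byte char (#1). Advance 4.
Byte at offset 4: 0xC2 = 11000010 → 2-byte char (#2). Advance 2.
Byte at offset 6: 0xE2 = 11100010 → 3-byte char (#3). Advance 3.
Byte at offset 9: 0xF1 = 11110001 → 4-byte char (#4). Advance 4.
Byte at offset 13: 0xF0 = 11110000 → 4-byte char (#5). Advance 4.
Byte at offset 17: 0xCE = 11001110 → 2-byte char (#6). Advance 2.
Byte at offset 19: 0xE0 = 11100000 → 3-byte char (#7). Advance 3.
Byte at offset 22: 0xE1 = 11100001 → 3-byte char (#8). Advance 3.
Byte at offset 25: 0xF3 = 11110011 → 4-byte char (#9). Advance 4.
Byte at offset 29: 0xE2 = 11100010 → 3-byte char (#10). Advance 3.
Byte at offset 32: 0xEA = 11101010 → 3-byte char (#11). Advance 3.
Reached end at offset 35 after 11 code points.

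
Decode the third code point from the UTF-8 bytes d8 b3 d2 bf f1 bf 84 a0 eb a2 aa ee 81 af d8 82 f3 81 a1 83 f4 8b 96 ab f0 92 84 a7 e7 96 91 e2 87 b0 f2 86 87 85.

U+7F120

Offset 0: leading byte 0xD8 = 11011000 → 2-byte char #1 = D8 B3.
Offset 2: leading byte 0xD2 = 11010010 → 2-byte char #2 = D2 BF.
Offset 4: leading byte 0xF1 = 11110001 → 4-byte char #3 = F1 BF 84 A0.
Leading byte 0xF1 = 11110001 matches 11110xxx → 4-byte sequence.
Byte 1: 0xF1 = 11110001, payload 001 (3 bits).
Byte 2: 0xBF = 10111111 (10xxxxxx ✓), payload 111111.
Byte 3: 0x84 = 10000100 (10xxxxxx ✓), payload 000100.
Byte 4: 0xA0 = 10100000 (10xxxxxx ✓), payload 100000.
Concatenate: 001111111000100100000 = 0x7F120 (21 bits → U+7F120).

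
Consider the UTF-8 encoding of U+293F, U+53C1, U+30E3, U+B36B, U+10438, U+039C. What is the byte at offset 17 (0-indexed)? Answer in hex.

0x9C

U+293F → 3-byte form E2 A4 BF at offsets 0–2.
U+53C1 → 3-byte form E5 8F 81 at offsets 3–5.
U+30E3 → 3-byte form E3 83 A3 at offsets 6–8.
U+B36B → 3-byte form EB 8D AB at offsets 9–11.
U+10438 → 4-byte form F0 90 90 B8 at offsets 12–15.
U+039C → 2-byte form CE 9C at offsets 16–17.
Offset 17 falls in char 6's range; it's byte 2 of CE 9C = 0x9C.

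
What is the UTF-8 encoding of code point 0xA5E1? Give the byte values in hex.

EA 97 A1

U+A5E1 = 0xA5E1 = 42465 decimal. In range U+0800–U+FFFF → 3-byte form: 1110xxxx 10xxxxxx 10xxxxxx.
Binary (16 bits): 1010010111100001.
Split 4+6+6: 1010 | 010111 | 100001.
Byte 1: 11101010 = 0xEA.
Byte 2: 10010111 = 0x97.
Byte 3: 10100001 = 0xA1.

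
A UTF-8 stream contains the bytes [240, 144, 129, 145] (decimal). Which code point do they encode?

Leading byte 0xF0 = 11110000 matches 11110xxx → 4-byte sequence.
Byte 1: 0xF0 = 11110000, payload 000 (3 bits).
Byte 2: 0x90 = 10010000 (10xxxxxx ✓), payload 010000.
Byte 3: 0x81 = 10000001 (10xxxxxx ✓), payload 000001.
Byte 4: 0x91 = 10010001 (10xxxxxx ✓), payload 010001.
Concatenate: 000010000000001010001 = 0x10051 (21 bits → U+10051).

U+10051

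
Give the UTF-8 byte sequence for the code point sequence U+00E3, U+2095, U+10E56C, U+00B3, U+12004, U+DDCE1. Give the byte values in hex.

U+00E3: 2-byte form → C3 A3.
U+2095: 3-byte form → E2 82 95.
U+10E56C: 4-byte form → F4 8E 95 AC.
U+00B3: 2-byte form → C2 B3.
U+12004: 4-byte form → F0 92 80 84.
U+DDCE1: 4-byte form → F3 9D B3 A1.
Concatenated (19 bytes): C3 A3 E2 82 95 F4 8E 95 AC C2 B3 F0 92 80 84 F3 9D B3 A1.

C3 A3 E2 82 95 F4 8E 95 AC C2 B3 F0 92 80 84 F3 9D B3 A1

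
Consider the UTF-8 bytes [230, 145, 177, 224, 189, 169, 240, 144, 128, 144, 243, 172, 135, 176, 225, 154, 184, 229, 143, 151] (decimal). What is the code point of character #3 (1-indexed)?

U+10010

Offset 0: leading byte 0xE6 = 11100110 → 3-byte char #1 = E6 91 B1.
Offset 3: leading byte 0xE0 = 11100000 → 3-byte char #2 = E0 BD A9.
Offset 6: leading byte 0xF0 = 11110000 → 4-byte char #3 = F0 90 80 90.
Leading byte 0xF0 = 11110000 matches 11110xxx → 4-byte sequence.
Byte 1: 0xF0 = 11110000, payload 000 (3 bits).
Byte 2: 0x90 = 10010000 (10xxxxxx ✓), payload 010000.
Byte 3: 0x80 = 10000000 (10xxxxxx ✓), payload 000000.
Byte 4: 0x90 = 10010000 (10xxxxxx ✓), payload 010000.
Concatenate: 000010000000000010000 = 0x10010 (21 bits → U+10010).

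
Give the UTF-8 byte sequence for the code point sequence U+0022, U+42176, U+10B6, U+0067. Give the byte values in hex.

U+0022: 1-byte form → 22.
U+42176: 4-byte form → F1 82 85 B6.
U+10B6: 3-byte form → E1 82 B6.
U+0067: 1-byte form → 67.
Concatenated (9 bytes): 22 F1 82 85 B6 E1 82 B6 67.

22 F1 82 85 B6 E1 82 B6 67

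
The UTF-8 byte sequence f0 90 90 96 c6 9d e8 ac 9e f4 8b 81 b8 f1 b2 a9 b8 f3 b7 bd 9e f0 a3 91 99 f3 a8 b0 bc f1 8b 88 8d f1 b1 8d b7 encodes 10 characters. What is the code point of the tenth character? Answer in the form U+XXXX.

U+71377

Offset 0: leading byte 0xF0 = 11110000 → 4-byte char #1 = F0 90 90 96.
Offset 4: leading byte 0xC6 = 11000110 → 2-byte char #2 = C6 9D.
Offset 6: leading byte 0xE8 = 11101000 → 3-byte char #3 = E8 AC 9E.
Offset 9: leading byte 0xF4 = 11110100 → 4-byte char #4 = F4 8B 81 B8.
Offset 13: leading byte 0xF1 = 11110001 → 4-byte char #5 = F1 B2 A9 B8.
Offset 17: leading byte 0xF3 = 11110011 → 4-byte char #6 = F3 B7 BD 9E.
Offset 21: leading byte 0xF0 = 11110000 → 4-byte char #7 = F0 A3 91 99.
Offset 25: leading byte 0xF3 = 11110011 → 4-byte char #8 = F3 A8 B0 BC.
Offset 29: leading byte 0xF1 = 11110001 → 4-byte char #9 = F1 8B 88 8D.
Offset 33: leading byte 0xF1 = 11110001 → 4-byte char #10 = F1 B1 8D B7.
Leading byte 0xF1 = 11110001 matches 11110xxx → 4-byte sequence.
Byte 1: 0xF1 = 11110001, payload 001 (3 bits).
Byte 2: 0xB1 = 10110001 (10xxxxxx ✓), payload 110001.
Byte 3: 0x8D = 10001101 (10xxxxxx ✓), payload 001101.
Byte 4: 0xB7 = 10110111 (10xxxxxx ✓), payload 110111.
Concatenate: 001110001001101110111 = 0x71377 (21 bits → U+71377).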